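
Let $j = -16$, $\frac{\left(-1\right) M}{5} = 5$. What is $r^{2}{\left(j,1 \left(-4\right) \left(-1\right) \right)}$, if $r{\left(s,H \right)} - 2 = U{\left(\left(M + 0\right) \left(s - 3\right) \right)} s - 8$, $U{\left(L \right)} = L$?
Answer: $57851236$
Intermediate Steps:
$M = -25$ ($M = \left(-5\right) 5 = -25$)
$r{\left(s,H \right)} = -6 + s \left(75 - 25 s\right)$ ($r{\left(s,H \right)} = 2 + \left(\left(-25 + 0\right) \left(s - 3\right) s - 8\right) = 2 + \left(- 25 \left(-3 + s\right) s - 8\right) = 2 + \left(\left(75 - 25 s\right) s - 8\right) = 2 + \left(s \left(75 - 25 s\right) - 8\right) = 2 + \left(-8 + s \left(75 - 25 s\right)\right) = -6 + s \left(75 - 25 s\right)$)
$r^{2}{\left(j,1 \left(-4\right) \left(-1\right) \right)} = \left(-6 + 25 \left(-16\right) \left(3 - -16\right)\right)^{2} = \left(-6 + 25 \left(-16\right) \left(3 + 16\right)\right)^{2} = \left(-6 + 25 \left(-16\right) 19\right)^{2} = \left(-6 - 7600\right)^{2} = \left(-7606\right)^{2} = 57851236$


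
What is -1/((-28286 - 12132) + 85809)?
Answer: -1/45391 ≈ -2.2031e-5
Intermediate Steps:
-1/((-28286 - 12132) + 85809) = -1/(-40418 + 85809) = -1/45391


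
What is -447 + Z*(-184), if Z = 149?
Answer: -27863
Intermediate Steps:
-447 + Z*(-184) = -447 + 149*(-184) = -447 - 27416 = -27863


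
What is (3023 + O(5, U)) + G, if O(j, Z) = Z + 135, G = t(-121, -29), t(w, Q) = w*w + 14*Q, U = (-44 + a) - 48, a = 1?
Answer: 17302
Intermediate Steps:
U = -91 (U = (-44 + 1) - 48 = -43 - 48 = -91)
t(w, Q) = w**2 + 14*Q
G = 14235 (G = (-121)**2 + 14*(-29) = 14641 - 406 = 14235)
O(j, Z) = 135 + Z
(3023 + O(5, U)) + G = (3023 + (135 - 91)) + 14235 = (3023 + 44) + 14235 = 3067 + 14235 = 17302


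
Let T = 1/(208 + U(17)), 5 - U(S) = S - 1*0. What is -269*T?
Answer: -269/196 ≈ -1.3724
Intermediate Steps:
U(S) = 5 - S (U(S) = 5 - (S - 1*0) = 5 - (S + 0) = 5 - S)
T = 1/196 (T = 1/(208 + (5 - 1*17)) = 1/(208 + (5 - 17)) = 1/(208 - 12) = 1/196 ≈ 0.0051020)
-269*T = -269*1/196 = -269/196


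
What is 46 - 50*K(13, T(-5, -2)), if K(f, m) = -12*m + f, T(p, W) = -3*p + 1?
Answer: 8996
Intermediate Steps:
T(p, W) = 1 - 3*p
K(f, m) = f - 12*m
46 - 50*K(13, T(-5, -2)) = 46 - 50*(13 - 12*(1 - 3*(-5))) = 46 - 50*(13 - 12*(1 + 15)) = 46 - 50*(13 - 12*16) = 46 - 50*(13 - 192) = 46 - 50*(-179) = 46 + 8950 = 8996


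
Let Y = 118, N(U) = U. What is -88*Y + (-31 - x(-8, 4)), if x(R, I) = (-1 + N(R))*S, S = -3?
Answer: -10442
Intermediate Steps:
x(R, I) = 3 - 3*R (x(R, I) = (-1 + R)*(-3) = 3 - 3*R)
-88*Y + (-31 - x(-8, 4)) = -88*118 + (-31 - (3 - 3*(-8))) = -10384 + (-31 - (3 + 24)) = -10384 + (-31 - 1*27) = -10384 + (-31 - 27) = -10384 - 58 = -10442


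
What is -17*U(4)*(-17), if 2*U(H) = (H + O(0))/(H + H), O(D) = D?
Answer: 289/4 ≈ 72.250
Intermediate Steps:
U(H) = ¼ (U(H) = ((H + 0)/(H + H))/2 = (H/((2*H)))/2 = (H*(1/(2*H)))/2 = (½)*(½) = ¼)
-17*U(4)*(-17) = -17*¼*(-17) = -17/4*(-17) = 289/4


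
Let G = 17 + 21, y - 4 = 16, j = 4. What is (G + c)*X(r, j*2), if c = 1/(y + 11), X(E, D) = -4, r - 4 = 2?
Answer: -4716/31 ≈ -152.13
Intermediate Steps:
r = 6 (r = 4 + 2 = 6)
y = 20 (y = 4 + 16 = 20)
G = 38
c = 1/31 (c = 1/(20 + 11) = 1/31 ≈ 0.032258)
(G + c)*X(r, j*2) = (38 + 1/31)*(-4) = (1179/31)*(-4) = -4716/31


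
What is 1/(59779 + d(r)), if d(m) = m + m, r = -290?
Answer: 1/59199 ≈ 1.6892e-5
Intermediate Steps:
d(m) = 2*m
1/(59779 + d(r)) = 1/(59779 + 2*(-290)) = 1/(59779 - 580) = 1/59199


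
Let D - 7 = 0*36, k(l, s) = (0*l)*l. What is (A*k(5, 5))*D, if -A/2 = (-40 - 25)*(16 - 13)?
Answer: 0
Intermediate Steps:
k(l, s) = 0 (k(l, s) = 0*l = 0)
A = 390 (A = -2*(-40 - 25)*(16 - 13) = -(-130)*3 = -2*(-195) = 390)
D = 7 (D = 7 + 0*36 = 7 + 0 = 7)
(A*k(5, 5))*D = (390*0)*7 = 0*7 = 0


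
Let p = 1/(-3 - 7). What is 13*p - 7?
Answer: -83/10 ≈ -8.3000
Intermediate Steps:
p = -1/10 (p = 1/(-10) = -1/10 ≈ -0.10000)
13*p - 7 = 13*(-1/10) - 7 = -13/10 - 7 = -83/10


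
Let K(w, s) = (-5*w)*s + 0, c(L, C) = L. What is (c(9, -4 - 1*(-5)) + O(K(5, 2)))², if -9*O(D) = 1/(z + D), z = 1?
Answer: 15760900/194481 ≈ 81.041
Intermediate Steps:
K(w, s) = -5*s*w (K(w, s) = -5*s*w + 0 = -5*s*w)
O(D) = -1/(9*(1 + D))
(c(9, -4 - 1*(-5)) + O(K(5, 2)))² = (9 - 1/(9 + 9*(-5*2*5)))² = (9 - 1/(9 + 9*(-50)))² = (9 - 1/(9 - 450))² = (9 - 1/(-441))² = (9 - 1*(-1/441))² = (9 + 1/441)² = (3970/441)² = 15760900/194481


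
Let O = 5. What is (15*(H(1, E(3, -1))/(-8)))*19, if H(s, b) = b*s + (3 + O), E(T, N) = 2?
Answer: -1425/4 ≈ -356.25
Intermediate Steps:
H(s, b) = 8 + b*s (H(s, b) = b*s + (3 + 5) = b*s + 8 = 8 + b*s)
(15*(H(1, E(3, -1))/(-8)))*19 = (15*((8 + 2*1)/(-8)))*19 = (15*((8 + 2)*(-⅛)))*19 = (15*(10*(-⅛)))*19 = (15*(-5/4))*19 = -75/4*19 = -1425/4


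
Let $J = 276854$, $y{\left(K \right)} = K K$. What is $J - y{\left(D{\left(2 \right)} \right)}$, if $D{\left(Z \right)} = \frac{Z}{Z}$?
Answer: $276853$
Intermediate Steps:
$D{\left(Z \right)} = 1$
$y{\left(K \right)} = K^{2}$
$J - y{\left(D{\left(2 \right)} \right)} = 276854 - 1^{2} = 276854 - 1 = 276853$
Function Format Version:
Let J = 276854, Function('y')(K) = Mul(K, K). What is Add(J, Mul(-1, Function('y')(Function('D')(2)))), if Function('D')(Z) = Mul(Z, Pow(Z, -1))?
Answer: 276853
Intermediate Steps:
Function('D')(Z) = 1
Function('y')(K) = Pow(K, 2)
Add(J, Mul(-1, Function('y')(Function('D')(2)))) = Add(276854, Mul(-1, Pow(1, 2))) = Add(276854, Mul(-1, 1)) = Add(276854, -1) = 276853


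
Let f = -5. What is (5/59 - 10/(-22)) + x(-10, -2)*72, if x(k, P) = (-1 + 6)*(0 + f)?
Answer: -1167850/649 ≈ -1799.5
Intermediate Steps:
x(k, P) = -25 (x(k, P) = (-1 + 6)*(0 - 5) = 5*(-5) = -25)
(5/59 - 10/(-22)) + x(-10, -2)*72 = (5/59 - 10/(-22)) - 25*72 = (5*(1/59) - 10*(-1/22)) - 1800 = (5/59 + 5/11) - 1800 = 350/649 - 1800 = -1167850/649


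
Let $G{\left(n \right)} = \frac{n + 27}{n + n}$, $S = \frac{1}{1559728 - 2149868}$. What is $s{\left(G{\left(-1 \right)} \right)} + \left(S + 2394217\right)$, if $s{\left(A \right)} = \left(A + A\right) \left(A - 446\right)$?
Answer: $\frac{1419965951139}{590140} \approx 2.4062 \cdot 10^{6}$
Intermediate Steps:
$S = - \frac{1}{590140}$ ($S = \frac{1}{-590140} = - \frac{1}{590140} \approx -1.6945 \cdot 10^{-6}$)
$G{\left(n \right)} = \frac{27 + n}{2 n}$
$s{\left(A \right)} = 2 A \left(-446 + A\right)$
$s{\left(G{\left(-1 \right)} \right)} + \left(S + 2394217\right) = 2 \frac{27 - 1}{2 \left(-1\right)} \left(-446 + \frac{27 - 1}{2 \left(-1\right)}\right) + \left(- \frac{1}{590140} + 2394217\right) = 2 \cdot \frac{1}{2} \left(-1\right) 26 \left(-446 + \frac{1}{2} \left(-1\right) 26\right) + \frac{1412923220379}{590140} = 2 \left(-13\right) \left(-446 - 13\right) + \frac{1412923220379}{590140} = 2 \left(-13\right) \left(-459\right) + \frac{1412923220379}{590140} = 11934 + \frac{1412923220379}{590140} = \frac{1419965951139}{590140}$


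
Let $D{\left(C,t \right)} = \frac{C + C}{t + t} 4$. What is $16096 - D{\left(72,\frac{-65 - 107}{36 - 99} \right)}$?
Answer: $\frac{687592}{43} \approx 15991.0$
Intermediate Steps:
$D{\left(C,t \right)} = \frac{4 C}{t}$ ($D{\left(C,t \right)} = \frac{2 C}{2 t} 4 = 2 C \frac{1}{2 t} 4 = \frac{C}{t} 4 = \frac{4 C}{t}$)
$16096 - D{\left(72,\frac{-65 - 107}{36 - 99} \right)} = 16096 - 4 \cdot 72 \frac{1}{\left(-65 - 107\right) \frac{1}{36 - 99}} = 16096 - 4 \cdot 72 \frac{1}{\left(-172\right) \frac{1}{-63}} = 16096 - 4 \cdot 72 \frac{1}{\left(-172\right) \left(- \frac{1}{63}\right)} = 16096 - 4 \cdot 72 \frac{1}{\frac{172}{63}} = 16096 - 4 \cdot 72 \cdot \frac{63}{172} = 16096 - \frac{4536}{43} = \frac{687592}{43}$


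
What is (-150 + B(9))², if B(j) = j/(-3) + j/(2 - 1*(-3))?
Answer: 571536/25 ≈ 22861.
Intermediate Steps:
B(j) = -2*j/15 (B(j) = j*(-⅓) + j/(2 + 3) = -j/3 + j/5 = -2*j/15)
(-150 + B(9))² = (-150 - 2/15*9)² = (-150 - 6/5)² = (-756/5)² = 571536/25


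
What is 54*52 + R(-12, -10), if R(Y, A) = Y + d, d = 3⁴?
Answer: 2877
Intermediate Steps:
d = 81
R(Y, A) = 81 + Y (R(Y, A) = Y + 81 = 81 + Y)
54*52 + R(-12, -10) = 54*52 + (81 - 12) = 2808 + 69 = 2877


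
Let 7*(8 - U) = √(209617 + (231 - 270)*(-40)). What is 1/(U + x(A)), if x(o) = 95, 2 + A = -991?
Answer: 5047/308664 + 7*√211177/308664 ≈ 0.026773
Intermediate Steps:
A = -993 (A = -2 - 991 = -993)
U = 8 - √211177/7 (U = 8 - √(209617 + (231 - 270)*(-40))/7 = 8 - √(209617 - 39*(-40))/7 = 8 - √(209617 + 1560)/7 = 8 - √211177/7 ≈ -57.649)
1/(U + x(A)) = 1/((8 - √211177/7) + 95) = 1/(103 - √211177/7)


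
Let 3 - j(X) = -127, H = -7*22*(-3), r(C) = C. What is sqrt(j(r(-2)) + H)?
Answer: 4*sqrt(37) ≈ 24.331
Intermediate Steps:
H = 462 (H = -154*(-3) = 462)
j(X) = 130 (j(X) = 3 - 1*(-127) = 3 + 127 = 130)
sqrt(j(r(-2)) + H) = sqrt(130 + 462) = sqrt(592) = 4*sqrt(37)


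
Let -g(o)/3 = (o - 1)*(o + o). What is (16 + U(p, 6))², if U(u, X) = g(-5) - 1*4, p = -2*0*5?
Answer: 28224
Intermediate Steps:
p = 0 (p = 0*5 = 0)
g(o) = -6*o*(-1 + o) (g(o) = -3*(o - 1)*(o + o) = -3*(-1 + o)*2*o = -6*o*(-1 + o))
U(u, X) = -184 (U(u, X) = 6*(-5)*(1 - 1*(-5)) - 1*4 = 6*(-5)*(1 + 5) - 4 = 6*(-5)*6 - 4 = -180 - 4 = -184)
(16 + U(p, 6))² = (16 - 184)² = (-168)² = 28224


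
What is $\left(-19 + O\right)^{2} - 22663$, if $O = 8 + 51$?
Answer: $-21063$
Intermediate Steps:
$O = 59$
$\left(-19 + O\right)^{2} - 22663 = \left(-19 + 59\right)^{2} - 22663 = 40^{2} - 22663 = 1600 - 22663 = -21063$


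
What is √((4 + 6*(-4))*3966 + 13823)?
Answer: I*√65497 ≈ 255.92*I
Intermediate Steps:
√((4 + 6*(-4))*3966 + 13823) = √((4 - 24)*3966 + 13823) = √(-20*3966 + 13823) = √(-79320 + 13823) = √(-65497) = I*√65497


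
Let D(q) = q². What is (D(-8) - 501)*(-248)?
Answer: 108376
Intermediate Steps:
(D(-8) - 501)*(-248) = ((-8)² - 501)*(-248) = (64 - 501)*(-248) = -437*(-248) = 108376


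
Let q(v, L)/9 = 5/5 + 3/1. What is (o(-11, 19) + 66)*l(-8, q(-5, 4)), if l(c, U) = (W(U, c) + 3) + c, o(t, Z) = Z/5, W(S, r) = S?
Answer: 10819/5 ≈ 2163.8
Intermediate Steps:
q(v, L) = 36 (q(v, L) = 9*(5/5 + 3/1) = 9*(5*(⅕) + 3*1) = 9*(1 + 3) = 9*4 = 36)
o(t, Z) = Z/5 (o(t, Z) = Z*(⅕) = Z/5)
l(c, U) = 3 + U + c (l(c, U) = (U + 3) + c = (3 + U) + c = 3 + U + c)
(o(-11, 19) + 66)*l(-8, q(-5, 4)) = ((⅕)*19 + 66)*(3 + 36 - 8) = (19/5 + 66)*31 = (349/5)*31 = 10819/5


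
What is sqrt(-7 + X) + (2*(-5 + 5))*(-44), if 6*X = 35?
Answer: I*sqrt(42)/6 ≈ 1.0801*I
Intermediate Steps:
X = 35/6 (X = (1/6)*35 = 35/6 ≈ 5.8333)
sqrt(-7 + X) + (2*(-5 + 5))*(-44) = sqrt(-7 + 35/6) + (2*(-5 + 5))*(-44) = sqrt(-7/6) + (2*0)*(-44) = I*sqrt(42)/6 + 0*(-44) = I*sqrt(42)/6 + 0 = I*sqrt(42)/6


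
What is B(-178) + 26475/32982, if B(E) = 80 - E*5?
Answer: 10673005/10994 ≈ 970.80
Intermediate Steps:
B(E) = 80 - 5*E
B(-178) + 26475/32982 = (80 - 5*(-178)) + 26475/32982 = (80 + 890) + 26475*(1/32982) = 970 + 8825/10994 = 10673005/10994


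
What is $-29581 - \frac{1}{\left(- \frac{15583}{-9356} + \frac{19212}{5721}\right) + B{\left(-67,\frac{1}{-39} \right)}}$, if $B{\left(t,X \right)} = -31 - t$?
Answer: $- \frac{21651556191469}{731940717} \approx -29581.0$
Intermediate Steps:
$-29581 - \frac{1}{\left(- \frac{15583}{-9356} + \frac{19212}{5721}\right) + B{\left(-67,\frac{1}{-39} \right)}} = -29581 - \frac{1}{\left(- \frac{15583}{-9356} + \frac{19212}{5721}\right) - -36} = -29581 - \frac{1}{\left(\left(-15583\right) \left(- \frac{1}{9356}\right) + 19212 \cdot \frac{1}{5721}\right) + \left(-31 + 67\right)} = -29581 - \frac{1}{\left(\frac{15583}{9356} + \frac{6404}{1907}\right) + 36} = -29581 - \frac{1}{\frac{89632605}{17841892} + 36} = -29581 - \frac{1}{\frac{731940717}{17841892}} = -29581 - \frac{17841892}{731940717} = - \frac{21651556191469}{731940717}$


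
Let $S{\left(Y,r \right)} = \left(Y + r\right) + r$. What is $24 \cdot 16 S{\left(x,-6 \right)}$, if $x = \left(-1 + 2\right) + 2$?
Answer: $-3456$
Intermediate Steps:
$x = 3$ ($x = 1 + 2 = 3$)
$S{\left(Y,r \right)} = Y + 2 r$
$24 \cdot 16 S{\left(x,-6 \right)} = 24 \cdot 16 \left(3 + 2 \left(-6\right)\right) = 384 \left(3 - 12\right) = 384 \left(-9\right) = -3456$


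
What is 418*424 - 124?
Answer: 177108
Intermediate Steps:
418*424 - 124 = 177232 - 124 = 177108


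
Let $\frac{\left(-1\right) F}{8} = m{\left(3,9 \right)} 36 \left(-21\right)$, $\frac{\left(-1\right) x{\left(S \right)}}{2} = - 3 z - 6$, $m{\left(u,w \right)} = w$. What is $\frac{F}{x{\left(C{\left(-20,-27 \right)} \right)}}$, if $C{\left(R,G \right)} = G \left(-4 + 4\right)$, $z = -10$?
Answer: $-1134$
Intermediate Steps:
$C{\left(R,G \right)} = 0$ ($C{\left(R,G \right)} = G 0 = 0$)
$x{\left(S \right)} = -48$ ($x{\left(S \right)} = - 2 \left(\left(-3\right) \left(-10\right) - 6\right) = - 2 \left(30 - 6\right) = \left(-2\right) 24 = -48$)
$F = 54432$ ($F = - 8 \cdot 9 \cdot 36 \left(-21\right) = - 8 \cdot 324 \left(-21\right) = \left(-8\right) \left(-6804\right) = 54432$)
$\frac{F}{x{\left(C{\left(-20,-27 \right)} \right)}} = \frac{54432}{-48} = 54432 \left(- \frac{1}{48}\right) = -1134$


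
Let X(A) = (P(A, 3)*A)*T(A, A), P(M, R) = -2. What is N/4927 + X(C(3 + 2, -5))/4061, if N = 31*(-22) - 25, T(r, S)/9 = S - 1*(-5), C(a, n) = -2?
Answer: -2339011/20008547 ≈ -0.11690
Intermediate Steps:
T(r, S) = 45 + 9*S (T(r, S) = 9*(S - 1*(-5)) = 9*(S + 5) = 9*(5 + S) = 45 + 9*S)
N = -707 (N = -682 - 25 = -707)
X(A) = -2*A*(45 + 9*A) (X(A) = (-2*A)*(45 + 9*A) = -2*A*(45 + 9*A))
N/4927 + X(C(3 + 2, -5))/4061 = -707/4927 - 18*(-2)*(5 - 2)/4061 = -707*1/4927 - 18*(-2)*3*(1/4061) = -707/4927 + 108*(1/4061) = -707/4927 + 108/4061 = -2339011/20008547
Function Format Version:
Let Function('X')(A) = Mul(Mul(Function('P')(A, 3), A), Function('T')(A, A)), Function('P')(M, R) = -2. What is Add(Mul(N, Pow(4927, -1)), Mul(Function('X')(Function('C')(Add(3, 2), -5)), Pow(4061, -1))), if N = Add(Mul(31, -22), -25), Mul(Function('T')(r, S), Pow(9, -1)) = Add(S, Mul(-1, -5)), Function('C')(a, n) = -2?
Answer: Rational(-2339011, 20008547) ≈ -0.11690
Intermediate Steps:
Function('T')(r, S) = Add(45, Mul(9, S)) (Function('T')(r, S) = Mul(9, Add(S, Mul(-1, -5))) = Mul(9, Add(S, 5)) = Mul(9, Add(5, S)) = Add(45, Mul(9, S)))
N = -707 (N = Add(-682, -25) = -707)
Function('X')(A) = Mul(-2, A, Add(45, Mul(9, A))) (Function('X')(A) = Mul(Mul(-2, A), Add(45, Mul(9, A))) = Mul(-2, A, Add(45, Mul(9, A))))
Add(Mul(N, Pow(4927, -1)), Mul(Function('X')(Function('C')(Add(3, 2), -5)), Pow(4061, -1))) = Add(Mul(-707, Pow(4927, -1)), Mul(Mul(-18, -2, Add(5, -2)), Pow(4061, -1))) = Add(Mul(-707, Rational(1, 4927)), Mul(Mul(-18, -2, 3), Rational(1, 4061))) = Add(Rational(-707, 4927), Mul(108, Rational(1, 4061))) = Add(Rational(-707, 4927), Rational(108, 4061)) = Rational(-2339011, 20008547)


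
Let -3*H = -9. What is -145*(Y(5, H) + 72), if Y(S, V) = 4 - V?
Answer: -10585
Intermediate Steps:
H = 3 (H = -1/3*(-9) = 3)
-145*(Y(5, H) + 72) = -145*((4 - 1*3) + 72) = -145*((4 - 3) + 72) = -145*(1 + 72) = -145*73 = -10585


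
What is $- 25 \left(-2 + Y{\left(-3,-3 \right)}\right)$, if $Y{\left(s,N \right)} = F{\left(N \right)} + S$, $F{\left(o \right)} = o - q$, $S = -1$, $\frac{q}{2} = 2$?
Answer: $250$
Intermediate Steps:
$q = 4$ ($q = 2 \cdot 2 = 4$)
$F{\left(o \right)} = -4 + o$ ($F{\left(o \right)} = o - 4 = -4 + o$)
$Y{\left(s,N \right)} = -5 + N$ ($Y{\left(s,N \right)} = \left(-4 + N\right) - 1 = -5 + N$)
$- 25 \left(-2 + Y{\left(-3,-3 \right)}\right) = - 25 \left(-2 - 8\right) = \left(-25\right) \left(-10\right) = 250$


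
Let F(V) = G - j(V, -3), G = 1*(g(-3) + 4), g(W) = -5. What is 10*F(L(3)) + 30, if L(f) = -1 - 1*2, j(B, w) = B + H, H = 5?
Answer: 0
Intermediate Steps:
j(B, w) = 5 + B (j(B, w) = B + 5 = 5 + B)
L(f) = -3 (L(f) = -1 - 2 = -3)
G = -1 (G = 1*(-5 + 4) = 1*(-1) = -1)
F(V) = -6 - V (F(V) = -1 - (5 + V) = -1 + (-5 - V) = -6 - V)
10*F(L(3)) + 30 = 10*(-6 - 1*(-3)) + 30 = 10*(-6 + 3) + 30 = 10*(-3) + 30 = -30 + 30 = 0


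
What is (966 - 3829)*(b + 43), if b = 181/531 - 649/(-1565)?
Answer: -104103057527/831015 ≈ -1.2527e+5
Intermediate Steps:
b = 627884/831015 (b = 181*(1/531) - 649*(-1/1565) = 181/531 + 649/1565 = 627884/831015 ≈ 0.75556)
(966 - 3829)*(b + 43) = (966 - 3829)*(627884/831015 + 43) = -2863*36361529/831015 = -104103057527/831015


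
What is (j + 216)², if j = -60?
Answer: 24336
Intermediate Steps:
(j + 216)² = (-60 + 216)² = 156² = 24336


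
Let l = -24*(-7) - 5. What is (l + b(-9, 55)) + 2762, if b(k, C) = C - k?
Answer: 2989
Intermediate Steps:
l = 163 (l = 168 - 5 = 163)
(l + b(-9, 55)) + 2762 = (163 + (55 - 1*(-9))) + 2762 = (163 + (55 + 9)) + 2762 = (163 + 64) + 2762 = 227 + 2762 = 2989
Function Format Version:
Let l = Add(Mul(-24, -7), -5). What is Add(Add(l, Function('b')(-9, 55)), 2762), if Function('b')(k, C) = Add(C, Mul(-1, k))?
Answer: 2989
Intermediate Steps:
l = 163 (l = Add(168, -5) = 163)
Add(Add(l, Function('b')(-9, 55)), 2762) = Add(Add(163, Add(55, Mul(-1, -9))), 2762) = Add(Add(163, Add(55, 9)), 2762) = Add(Add(163, 64), 2762) = Add(227, 2762) = 2989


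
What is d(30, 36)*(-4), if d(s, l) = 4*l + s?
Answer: -696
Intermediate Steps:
d(s, l) = s + 4*l
d(30, 36)*(-4) = (30 + 4*36)*(-4) = (30 + 144)*(-4) = 174*(-4) = -696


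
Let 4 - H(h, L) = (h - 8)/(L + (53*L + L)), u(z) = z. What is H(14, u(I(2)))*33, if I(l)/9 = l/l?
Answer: 658/5 ≈ 131.60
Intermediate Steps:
I(l) = 9 (I(l) = 9*(l/l) = 9*1 = 9)
H(h, L) = 4 - (-8 + h)/(55*L) (H(h, L) = 4 - (h - 8)/(L + (53*L + L)) = 4 - (-8 + h)/(L + 54*L) = 4 - (-8 + h)/(55*L))
H(14, u(I(2)))*33 = ((1/55)*(8 - 1*14 + 220*9)/9)*33 = ((1/55)*(⅑)*(8 - 14 + 1980))*33 = ((1/55)*(⅑)*1974)*33 = (658/165)*33 = 658/5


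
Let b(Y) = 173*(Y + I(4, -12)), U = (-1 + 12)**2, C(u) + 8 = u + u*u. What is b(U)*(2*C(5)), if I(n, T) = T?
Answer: 829708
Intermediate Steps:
C(u) = -8 + u + u**2 (C(u) = -8 + (u + u*u) = -8 + (u + u**2) = -8 + u + u**2)
U = 121 (U = 11**2 = 121)
b(Y) = -2076 + 173*Y (b(Y) = 173*(Y - 12) = 173*(-12 + Y) = -2076 + 173*Y)
b(U)*(2*C(5)) = (-2076 + 173*121)*(2*(-8 + 5 + 5**2)) = (-2076 + 20933)*(2*(-8 + 5 + 25)) = 18857*(2*22) = 18857*44 = 829708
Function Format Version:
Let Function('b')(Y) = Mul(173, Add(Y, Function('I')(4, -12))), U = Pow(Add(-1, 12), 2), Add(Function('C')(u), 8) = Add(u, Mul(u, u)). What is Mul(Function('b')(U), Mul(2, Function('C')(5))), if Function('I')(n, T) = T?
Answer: 829708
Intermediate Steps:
Function('C')(u) = Add(-8, u, Pow(u, 2)) (Function('C')(u) = Add(-8, Add(u, Mul(u, u))) = Add(-8, Add(u, Pow(u, 2))) = Add(-8, u, Pow(u, 2)))
U = 121 (U = Pow(11, 2) = 121)
Function('b')(Y) = Add(-2076, Mul(173, Y)) (Function('b')(Y) = Mul(173, Add(Y, -12)) = Mul(173, Add(-12, Y)) = Add(-2076, Mul(173, Y)))
Mul(Function('b')(U), Mul(2, Function('C')(5))) = Mul(Add(-2076, Mul(173, 121)), Mul(2, Add(-8, 5, Pow(5, 2)))) = Mul(Add(-2076, 20933), Mul(2, Add(-8, 5, 25))) = Mul(18857, Mul(2, 22)) = Mul(18857, 44) = 829708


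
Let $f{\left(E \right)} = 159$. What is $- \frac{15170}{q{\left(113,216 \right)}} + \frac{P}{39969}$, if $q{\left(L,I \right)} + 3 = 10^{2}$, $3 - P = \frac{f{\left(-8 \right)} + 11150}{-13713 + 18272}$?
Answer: $- \frac{28497494942}{182218671} \approx -156.39$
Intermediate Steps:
$P = \frac{2368}{4559}$ ($P = 3 - \frac{159 + 11150}{-13713 + 18272} = 3 - \frac{11309}{4559} = \frac{2368}{4559} \approx 0.51941$)
$q{\left(L,I \right)} = 97$ ($q{\left(L,I \right)} = -3 + 10^{2} = -3 + 100 = 97$)
$- \frac{15170}{q{\left(113,216 \right)}} + \frac{P}{39969} = - \frac{15170}{97} + \frac{2368}{4559 \cdot 39969} = \left(-15170\right) \frac{1}{97} + \frac{2368}{4559} \cdot \frac{1}{39969} = - \frac{15170}{97} + \frac{2368}{182218671} = - \frac{28497494942}{182218671}$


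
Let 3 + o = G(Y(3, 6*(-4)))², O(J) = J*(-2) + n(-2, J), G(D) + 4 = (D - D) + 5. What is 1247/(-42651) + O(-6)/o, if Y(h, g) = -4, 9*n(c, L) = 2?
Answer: -261892/42651 ≈ -6.1404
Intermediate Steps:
n(c, L) = 2/9 (n(c, L) = (⅑)*2 = 2/9)
G(D) = 1 (G(D) = -4 + ((D - D) + 5) = -4 + (0 + 5) = -4 + 5 = 1)
O(J) = 2/9 - 2*J (O(J) = J*(-2) + 2/9 = -2*J + 2/9 = 2/9 - 2*J)
o = -2 (o = -3 + 1² = -3 + 1 = -2)
1247/(-42651) + O(-6)/o = 1247/(-42651) + (2/9 - 2*(-6))/(-2) = 1247*(-1/42651) + (2/9 + 12)*(-½) = -1247/42651 + (110/9)*(-½) = -1247/42651 - 55/9 = -261892/42651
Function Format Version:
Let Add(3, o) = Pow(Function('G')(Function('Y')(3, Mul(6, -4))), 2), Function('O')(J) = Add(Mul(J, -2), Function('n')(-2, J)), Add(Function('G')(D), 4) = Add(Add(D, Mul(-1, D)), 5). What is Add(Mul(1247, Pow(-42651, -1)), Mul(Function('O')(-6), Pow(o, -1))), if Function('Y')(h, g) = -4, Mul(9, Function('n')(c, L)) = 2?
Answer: Rational(-261892, 42651) ≈ -6.1404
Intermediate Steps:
Function('n')(c, L) = Rational(2, 9) (Function('n')(c, L) = Mul(Rational(1, 9), 2) = Rational(2, 9))
Function('G')(D) = 1 (Function('G')(D) = Add(-4, Add(Add(D, Mul(-1, D)), 5)) = Add(-4, Add(0, 5)) = Add(-4, 5) = 1)
Function('O')(J) = Add(Rational(2, 9), Mul(-2, J)) (Function('O')(J) = Add(Mul(J, -2), Rational(2, 9)) = Add(Mul(-2, J), Rational(2, 9)) = Add(Rational(2, 9), Mul(-2, J)))
o = -2 (o = Add(-3, Pow(1, 2)) = Add(-3, 1) = -2)
Add(Mul(1247, Pow(-42651, -1)), Mul(Function('O')(-6), Pow(o, -1))) = Add(Mul(1247, Pow(-42651, -1)), Mul(Add(Rational(2, 9), Mul(-2, -6)), Pow(-2, -1))) = Add(Mul(1247, Rational(-1, 42651)), Mul(Add(Rational(2, 9), 12), Rational(-1, 2))) = Add(Rational(-1247, 42651), Mul(Rational(110, 9), Rational(-1, 2))) = Add(Rational(-1247, 42651), Rational(-55, 9)) = Rational(-261892, 42651)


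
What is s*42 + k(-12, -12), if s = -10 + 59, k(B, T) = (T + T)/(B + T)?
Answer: 2059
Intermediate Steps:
k(B, T) = 2*T/(B + T) (k(B, T) = (2*T)/(B + T) = 2*T/(B + T))
s = 49
s*42 + k(-12, -12) = 49*42 + 2*(-12)/(-12 - 12) = 2058 + 2*(-12)/(-24) = 2058 + 2*(-12)*(-1/24) = 2058 + 1 = 2059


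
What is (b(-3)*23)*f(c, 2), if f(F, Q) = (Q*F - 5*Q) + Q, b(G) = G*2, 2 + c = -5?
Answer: 3036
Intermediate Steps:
c = -7 (c = -2 - 5 = -7)
b(G) = 2*G
f(F, Q) = -4*Q + F*Q (f(F, Q) = (F*Q - 5*Q) + Q = (-5*Q + F*Q) + Q = -4*Q + F*Q)
(b(-3)*23)*f(c, 2) = ((2*(-3))*23)*(2*(-4 - 7)) = (-6*23)*(2*(-11)) = -138*(-22) = 3036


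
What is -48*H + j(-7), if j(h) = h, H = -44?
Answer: 2105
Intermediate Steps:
-48*H + j(-7) = -48*(-44) - 7 = 2112 - 7 = 2105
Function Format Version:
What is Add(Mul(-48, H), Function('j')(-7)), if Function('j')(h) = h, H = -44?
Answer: 2105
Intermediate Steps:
Add(Mul(-48, H), Function('j')(-7)) = Add(Mul(-48, -44), -7) = Add(2112, -7) = 2105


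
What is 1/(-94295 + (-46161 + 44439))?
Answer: -1/96017 ≈ -1.0415e-5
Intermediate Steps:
1/(-94295 + (-46161 + 44439)) = 1/(-94295 - 1722) = 1/(-96017) = -1/96017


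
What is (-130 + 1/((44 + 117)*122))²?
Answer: 6520152864681/385808164 ≈ 16900.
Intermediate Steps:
(-130 + 1/((44 + 117)*122))² = (-130 + (1/122)/161)² = (-130 + (1/161)*(1/122))² = (-130 + 1/19642)² = (-2553459/19642)² = 6520152864681/385808164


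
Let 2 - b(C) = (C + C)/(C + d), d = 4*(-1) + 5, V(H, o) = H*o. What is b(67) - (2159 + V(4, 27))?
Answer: -77077/34 ≈ -2267.0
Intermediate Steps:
d = 1 (d = -4 + 5 = 1)
b(C) = 2 - 2*C/(1 + C) (b(C) = 2 - (C + C)/(C + 1) = 2 - 2*C/(1 + C))
b(67) - (2159 + V(4, 27)) = 2/(1 + 67) - (2159 + 4*27) = 2/68 - (2159 + 108) = 2*(1/68) - 1*2267 = 1/34 - 2267 = -77077/34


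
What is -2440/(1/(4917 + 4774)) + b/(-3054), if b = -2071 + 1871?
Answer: -36107502980/1527 ≈ -2.3646e+7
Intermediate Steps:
b = -200
-2440/(1/(4917 + 4774)) + b/(-3054) = -2440/(1/(4917 + 4774)) - 200/(-3054) = -2440/(1/9691) - 200*(-1/3054) = -2440/1/9691 + 100/1527 = -2440*9691 + 100/1527 = -23646040 + 100/1527 = -36107502980/1527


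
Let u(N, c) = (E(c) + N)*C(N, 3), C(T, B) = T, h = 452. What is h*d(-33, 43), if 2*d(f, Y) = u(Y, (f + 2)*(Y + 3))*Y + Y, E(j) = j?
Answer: -577910024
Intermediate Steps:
u(N, c) = N*(N + c) (u(N, c) = (c + N)*N = (N + c)*N = N*(N + c))
d(f, Y) = Y/2 + Y²*(Y + (2 + f)*(3 + Y))/2 (d(f, Y) = ((Y*(Y + (f + 2)*(Y + 3)))*Y + Y)/2 = ((Y*(Y + (2 + f)*(3 + Y)))*Y + Y)/2 = (Y²*(Y + (2 + f)*(3 + Y)) + Y)/2 = (Y + Y²*(Y + (2 + f)*(3 + Y)))/2 = Y/2 + Y²*(Y + (2 + f)*(3 + Y))/2)
h*d(-33, 43) = 452*((½)*43*(1 + 43*(6 + 3*43 + 3*(-33) + 43*(-33)))) = 452*((½)*43*(1 + 43*(6 + 129 - 99 - 1419))) = 452*((½)*43*(1 + 43*(-1383))) = 452*((½)*43*(1 - 59469)) = 452*((½)*43*(-59468)) = 452*(-1278562) = -577910024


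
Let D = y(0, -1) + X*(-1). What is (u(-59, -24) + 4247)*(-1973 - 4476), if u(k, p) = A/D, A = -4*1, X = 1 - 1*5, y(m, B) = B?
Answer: -82140913/3 ≈ -2.7380e+7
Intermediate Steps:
X = -4 (X = 1 - 5 = -4)
A = -4
D = 3 (D = -1 - 4*(-1) = -1 + 4 = 3)
u(k, p) = -4/3
(u(-59, -24) + 4247)*(-1973 - 4476) = (-4/3 + 4247)*(-1973 - 4476) = (12737/3)*(-6449) = -82140913/3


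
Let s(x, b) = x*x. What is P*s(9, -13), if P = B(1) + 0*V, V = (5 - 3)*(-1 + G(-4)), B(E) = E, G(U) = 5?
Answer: 81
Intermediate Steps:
s(x, b) = x²
V = 8 (V = (5 - 3)*(-1 + 5) = 2*4 = 8)
P = 1 (P = 1 + 0*8 = 1 + 0 = 1)
P*s(9, -13) = 1*9² = 1*81 = 81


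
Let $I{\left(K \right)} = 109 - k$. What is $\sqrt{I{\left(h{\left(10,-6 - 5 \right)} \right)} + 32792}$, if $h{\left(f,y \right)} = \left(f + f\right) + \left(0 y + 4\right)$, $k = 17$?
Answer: $2 \sqrt{8221} \approx 181.34$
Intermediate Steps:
$h{\left(f,y \right)} = 4 + 2 f$ ($h{\left(f,y \right)} = 2 f + \left(0 + 4\right) = 2 f + 4 = 4 + 2 f$)
$I{\left(K \right)} = 92$ ($I{\left(K \right)} = 109 - 17 = 92$)
$\sqrt{I{\left(h{\left(10,-6 - 5 \right)} \right)} + 32792} = \sqrt{92 + 32792} = \sqrt{32884} = 2 \sqrt{8221}$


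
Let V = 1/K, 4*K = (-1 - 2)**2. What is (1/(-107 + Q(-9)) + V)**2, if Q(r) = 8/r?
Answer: 14462809/76370121 ≈ 0.18938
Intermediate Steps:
K = 9/4 (K = (-1 - 2)**2/4 = (1/4)*(-3)**2 = (1/4)*9 = 9/4 ≈ 2.2500)
V = 4/9 (V = 1/(9/4) = 4/9 ≈ 0.44444)
(1/(-107 + Q(-9)) + V)**2 = (1/(-107 + 8/(-9)) + 4/9)**2 = (1/(-107 + 8*(-1/9)) + 4/9)**2 = (1/(-107 - 8/9) + 4/9)**2 = (1/(-971/9) + 4/9)**2 = (-9/971 + 4/9)**2 = (3803/8739)**2 = 14462809/76370121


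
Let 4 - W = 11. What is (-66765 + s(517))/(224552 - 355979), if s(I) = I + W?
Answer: 22085/43809 ≈ 0.50412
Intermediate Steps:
W = -7 (W = 4 - 1*11 = 4 - 11 = -7)
s(I) = -7 + I (s(I) = I - 7 = -7 + I)
(-66765 + s(517))/(224552 - 355979) = (-66765 + (-7 + 517))/(224552 - 355979) = (-66765 + 510)/(-131427) = -66255*(-1/131427) = 22085/43809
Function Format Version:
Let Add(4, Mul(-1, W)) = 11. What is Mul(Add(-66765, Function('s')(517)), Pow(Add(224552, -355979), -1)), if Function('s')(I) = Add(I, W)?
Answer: Rational(22085, 43809) ≈ 0.50412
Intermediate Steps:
W = -7 (W = Add(4, Mul(-1, 11)) = Add(4, -11) = -7)
Function('s')(I) = Add(-7, I) (Function('s')(I) = Add(I, -7) = Add(-7, I))
Mul(Add(-66765, Function('s')(517)), Pow(Add(224552, -355979), -1)) = Mul(Add(-66765, Add(-7, 517)), Pow(Add(224552, -355979), -1)) = Mul(Add(-66765, 510), Pow(-131427, -1)) = Mul(-66255, Rational(-1, 131427)) = Rational(22085, 43809)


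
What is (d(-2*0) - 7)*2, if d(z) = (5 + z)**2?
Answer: 36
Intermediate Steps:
(d(-2*0) - 7)*2 = ((5 - 2*0)**2 - 7)*2 = ((5 + 0)**2 - 7)*2 = (5**2 - 7)*2 = (25 - 7)*2 = 18*2 = 36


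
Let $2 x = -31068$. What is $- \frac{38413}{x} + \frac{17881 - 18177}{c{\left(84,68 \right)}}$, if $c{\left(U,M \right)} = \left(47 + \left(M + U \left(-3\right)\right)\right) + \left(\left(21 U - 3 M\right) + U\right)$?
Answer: $\frac{53290327}{23409738} \approx 2.2764$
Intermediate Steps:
$x = -15534$ ($x = \frac{1}{2} \left(-31068\right) = -15534$)
$c{\left(U,M \right)} = 47 - 2 M + 19 U$ ($c{\left(U,M \right)} = \left(47 + \left(M - 3 U\right)\right) + \left(\left(- 3 M + 21 U\right) + U\right) = \left(47 + M - 3 U\right) - \left(- 22 U + 3 M\right) = 47 - 2 M + 19 U$)
$- \frac{38413}{x} + \frac{17881 - 18177}{c{\left(84,68 \right)}} = - \frac{38413}{-15534} + \frac{17881 - 18177}{47 - 136 + 19 \cdot 84} = \left(-38413\right) \left(- \frac{1}{15534}\right) + \frac{17881 - 18177}{47 - 136 + 1596} = \frac{38413}{15534} - \frac{296}{1507} = \frac{53290327}{23409738}$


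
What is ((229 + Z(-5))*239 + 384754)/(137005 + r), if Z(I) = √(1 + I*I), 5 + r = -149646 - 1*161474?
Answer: -29299/11608 - 239*√26/174120 ≈ -2.5310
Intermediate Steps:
r = -311125 (r = -5 + (-149646 - 1*161474) = -5 + (-149646 - 161474) = -5 - 311120 = -311125)
Z(I) = √(1 + I²)
((229 + Z(-5))*239 + 384754)/(137005 + r) = ((229 + √(1 + (-5)²))*239 + 384754)/(137005 - 311125) = ((229 + √(1 + 25))*239 + 384754)/(-174120) = ((229 + √26)*239 + 384754)*(-1/174120) = ((54731 + 239*√26) + 384754)*(-1/174120) = (439485 + 239*√26)*(-1/174120) = -29299/11608 - 239*√26/174120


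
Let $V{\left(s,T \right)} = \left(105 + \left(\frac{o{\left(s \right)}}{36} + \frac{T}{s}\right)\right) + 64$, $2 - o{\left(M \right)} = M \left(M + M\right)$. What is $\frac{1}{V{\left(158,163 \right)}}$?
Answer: $- \frac{237}{288382} \approx -0.00082183$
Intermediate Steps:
$o{\left(M \right)} = 2 - 2 M^{2}$ ($o{\left(M \right)} = 2 - M \left(M + M\right) = 2 - M 2 M = 2 - 2 M^{2}$)
$V{\left(s,T \right)} = \frac{3043}{18} - \frac{s^{2}}{18} + \frac{T}{s}$ ($V{\left(s,T \right)} = \left(105 + \left(\frac{2 - 2 s^{2}}{36} + \frac{T}{s}\right)\right) + 64 = \left(105 + \left(\left(2 - 2 s^{2}\right) \frac{1}{36} + \frac{T}{s}\right)\right) + 64 = \left(105 - \left(- \frac{1}{18} + \frac{s^{2}}{18} - \frac{T}{s}\right)\right) + 64 = \left(105 + \left(\frac{1}{18} - \frac{s^{2}}{18} + \frac{T}{s}\right)\right) + 64 = \left(\frac{1891}{18} - \frac{s^{2}}{18} + \frac{T}{s}\right) + 64 = \frac{3043}{18} - \frac{s^{2}}{18} + \frac{T}{s}$)
$\frac{1}{V{\left(158,163 \right)}} = \frac{1}{\frac{1}{158} \left(163 + \frac{1}{18} \cdot 158 \left(3043 - 158^{2}\right)\right)} = \frac{1}{\frac{1}{158} \left(163 + \frac{1}{18} \cdot 158 \left(3043 - 24964\right)\right)} = \frac{1}{\frac{1}{158} \left(163 + \frac{1}{18} \cdot 158 \left(-21921\right)\right)} = \frac{1}{\frac{1}{158} \left(163 - \frac{577253}{3}\right)} = \frac{1}{\frac{1}{158} \left(- \frac{576764}{3}\right)} = \frac{1}{- \frac{288382}{237}} = - \frac{237}{288382}$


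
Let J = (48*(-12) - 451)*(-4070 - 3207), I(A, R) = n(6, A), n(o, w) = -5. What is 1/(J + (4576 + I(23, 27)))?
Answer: 1/7478050 ≈ 1.3372e-7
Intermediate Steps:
I(A, R) = -5
J = 7473479 (J = (-576 - 451)*(-7277) = -1027*(-7277) = 7473479)
1/(J + (4576 + I(23, 27))) = 1/(7473479 + (4576 - 5)) = 1/(7473479 + 4571) = 1/7478050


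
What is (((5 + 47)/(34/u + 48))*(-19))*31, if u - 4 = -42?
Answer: -581932/895 ≈ -650.20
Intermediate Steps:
u = -38 (u = 4 - 42 = -38)
(((5 + 47)/(34/u + 48))*(-19))*31 = (((5 + 47)/(34/(-38) + 48))*(-19))*31 = ((52/(34*(-1/38) + 48))*(-19))*31 = ((52/(-17/19 + 48))*(-19))*31 = ((52/(895/19))*(-19))*31 = ((52*(19/895))*(-19))*31 = ((988/895)*(-19))*31 = -18772/895*31 = -581932/895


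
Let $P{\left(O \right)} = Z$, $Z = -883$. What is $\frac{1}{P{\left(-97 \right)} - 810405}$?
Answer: $- \frac{1}{811288} \approx -1.2326 \cdot 10^{-6}$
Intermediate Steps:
$P{\left(O \right)} = -883$
$\frac{1}{P{\left(-97 \right)} - 810405} = \frac{1}{-883 - 810405} = \frac{1}{-811288} = - \frac{1}{811288}$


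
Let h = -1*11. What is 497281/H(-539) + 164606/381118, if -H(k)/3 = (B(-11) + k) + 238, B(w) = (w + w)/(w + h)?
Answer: 94835442779/171503100 ≈ 552.97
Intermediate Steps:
h = -11
B(w) = 2*w/(-11 + w) (B(w) = (w + w)/(w - 11) = (2*w)/(-11 + w) = 2*w/(-11 + w))
H(k) = -717 - 3*k (H(k) = -3*((2*(-11)/(-11 - 11) + k) + 238) = -3*((2*(-11)/(-22) + k) + 238) = -3*((2*(-11)*(-1/22) + k) + 238) = -3*((1 + k) + 238) = -3*(239 + k) = -717 - 3*k)
497281/H(-539) + 164606/381118 = 497281/(-717 - 3*(-539)) + 164606/381118 = 497281/(-717 + 1617) + 164606*(1/381118) = 497281/900 + 82303/190559 = 94835442779/171503100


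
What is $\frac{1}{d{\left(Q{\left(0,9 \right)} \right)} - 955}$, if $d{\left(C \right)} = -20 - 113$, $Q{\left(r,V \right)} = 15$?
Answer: $- \frac{1}{1088} \approx -0.00091912$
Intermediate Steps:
$d{\left(C \right)} = -133$
$\frac{1}{d{\left(Q{\left(0,9 \right)} \right)} - 955} = \frac{1}{-133 - 955} = \frac{1}{-1088} = - \frac{1}{1088}$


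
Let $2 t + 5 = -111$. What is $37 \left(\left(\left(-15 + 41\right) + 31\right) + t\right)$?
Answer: $-37$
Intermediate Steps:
$t = -58$ ($t = - \frac{5}{2} + \frac{1}{2} \left(-111\right) = - \frac{5}{2} - \frac{111}{2} = -58$)
$37 \left(\left(\left(-15 + 41\right) + 31\right) + t\right) = 37 \left(\left(\left(-15 + 41\right) + 31\right) - 58\right) = 37 \left(\left(26 + 31\right) - 58\right) = 37 \left(57 - 58\right) = 37 \left(-1\right) = -37$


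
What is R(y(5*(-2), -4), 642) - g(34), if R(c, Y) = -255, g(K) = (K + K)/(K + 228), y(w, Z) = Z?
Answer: -33439/131 ≈ -255.26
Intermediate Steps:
g(K) = 2*K/(228 + K) (g(K) = (2*K)/(228 + K) = 2*K/(228 + K))
R(y(5*(-2), -4), 642) - g(34) = -255 - 2*34/(228 + 34) = -255 - 2*34/262 = -255 - 1*34/131 = -255 - 34/131 = -33439/131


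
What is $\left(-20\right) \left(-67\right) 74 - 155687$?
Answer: $-56527$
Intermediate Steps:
$\left(-20\right) \left(-67\right) 74 - 155687 = 1340 \cdot 74 - 155687 = 99160 - 155687 = -56527$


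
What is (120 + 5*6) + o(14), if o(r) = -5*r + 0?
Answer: 80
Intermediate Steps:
o(r) = -5*r
(120 + 5*6) + o(14) = (120 + 5*6) - 5*14 = (120 + 30) - 70 = 150 - 70 = 80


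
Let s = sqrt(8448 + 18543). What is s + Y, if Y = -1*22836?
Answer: -22836 + 3*sqrt(2999) ≈ -22672.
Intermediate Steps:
s = 3*sqrt(2999) (s = sqrt(26991) = 3*sqrt(2999) ≈ 164.29)
Y = -22836
s + Y = 3*sqrt(2999) - 22836 = -22836 + 3*sqrt(2999)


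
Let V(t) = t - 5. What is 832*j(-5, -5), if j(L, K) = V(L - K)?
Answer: -4160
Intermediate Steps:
V(t) = -5 + t
j(L, K) = -5 + L - K (j(L, K) = -5 + (L - K) = -5 + L - K)
832*j(-5, -5) = 832*(-5 - 5 - 1*(-5)) = 832*(-5 - 5 + 5) = 832*(-5) = -4160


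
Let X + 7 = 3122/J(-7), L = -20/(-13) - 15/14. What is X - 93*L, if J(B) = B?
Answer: -90351/182 ≈ -496.43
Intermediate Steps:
L = 85/182 (L = -20*(-1/13) - 15*1/14 = 20/13 - 15/14 = 85/182 ≈ 0.46703)
X = -453 (X = -7 + 3122/(-7) = -7 + 3122*(-⅐) = -7 - 446 = -453)
X - 93*L = -453 - 93*85/182 = -453 - 7905/182 = -90351/182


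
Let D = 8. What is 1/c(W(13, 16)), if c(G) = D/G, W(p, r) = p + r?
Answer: 29/8 ≈ 3.6250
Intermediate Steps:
c(G) = 8/G
1/c(W(13, 16)) = 1/(8/(13 + 16)) = 1/(8/29) = 29/8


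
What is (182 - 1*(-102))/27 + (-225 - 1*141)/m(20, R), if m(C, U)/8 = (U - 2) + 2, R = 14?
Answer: 10963/1512 ≈ 7.2507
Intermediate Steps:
m(C, U) = 8*U (m(C, U) = 8*((U - 2) + 2) = 8*((-2 + U) + 2) = 8*U)
(182 - 1*(-102))/27 + (-225 - 1*141)/m(20, R) = (182 - 1*(-102))/27 + (-225 - 1*141)/((8*14)) = (182 + 102)*(1/27) + (-225 - 141)/112 = 284*(1/27) - 366*1/112 = 284/27 - 183/56 = 10963/1512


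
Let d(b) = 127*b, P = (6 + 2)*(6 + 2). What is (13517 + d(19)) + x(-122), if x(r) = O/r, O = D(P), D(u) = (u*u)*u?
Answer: 840658/61 ≈ 13781.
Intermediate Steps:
P = 64 (P = 8*8 = 64)
D(u) = u³ (D(u) = u²*u = u³)
O = 262144 (O = 64³ = 262144)
x(r) = 262144/r
(13517 + d(19)) + x(-122) = (13517 + 127*19) + 262144/(-122) = (13517 + 2413) + 262144*(-1/122) = 15930 - 131072/61 = 840658/61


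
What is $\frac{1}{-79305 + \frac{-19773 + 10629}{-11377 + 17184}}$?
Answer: $- \frac{5807}{460533279} \approx -1.2609 \cdot 10^{-5}$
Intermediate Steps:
$\frac{1}{-79305 + \frac{-19773 + 10629}{-11377 + 17184}} = \frac{1}{-79305 - \frac{9144}{5807}} = \frac{1}{- \frac{460533279}{5807}} = - \frac{5807}{460533279}$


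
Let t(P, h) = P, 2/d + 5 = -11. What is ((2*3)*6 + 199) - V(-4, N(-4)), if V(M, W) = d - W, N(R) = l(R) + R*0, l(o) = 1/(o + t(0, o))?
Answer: 1879/8 ≈ 234.88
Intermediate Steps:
d = -⅛ (d = 2/(-5 - 11) = 2/(-16) = 2*(-1/16) = -⅛ ≈ -0.12500)
l(o) = 1/o (l(o) = 1/(o + 0) = 1/o)
N(R) = 1/R (N(R) = 1/R + R*0 = 1/R + 0 = 1/R)
V(M, W) = -⅛ - W
((2*3)*6 + 199) - V(-4, N(-4)) = ((2*3)*6 + 199) - (-⅛ - 1/(-4)) = (6*6 + 199) - (-⅛ - 1*(-¼)) = (36 + 199) - (-⅛ + ¼) = 235 - 1*⅛ = 235 - ⅛ = 1879/8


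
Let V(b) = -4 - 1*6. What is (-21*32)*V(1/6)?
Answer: 6720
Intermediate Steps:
V(b) = -10 (V(b) = -4 - 6 = -10)
(-21*32)*V(1/6) = -21*32*(-10) = -672*(-10) = 6720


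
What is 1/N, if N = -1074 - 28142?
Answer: -1/29216 ≈ -3.4228e-5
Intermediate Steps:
N = -29216
1/N = 1/(-29216) = -1/29216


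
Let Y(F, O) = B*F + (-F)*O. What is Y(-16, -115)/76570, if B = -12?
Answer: -824/38285 ≈ -0.021523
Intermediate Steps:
Y(F, O) = -12*F - F*O (Y(F, O) = -12*F + (-F)*O = -12*F - F*O)
Y(-16, -115)/76570 = -1*(-16)*(12 - 115)/76570 = -1*(-16)*(-103)*(1/76570) = -1648*1/76570 = -824/38285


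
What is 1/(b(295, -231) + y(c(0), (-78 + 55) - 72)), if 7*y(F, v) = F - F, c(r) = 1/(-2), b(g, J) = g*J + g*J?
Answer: -1/136290 ≈ -7.3373e-6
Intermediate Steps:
b(g, J) = 2*J*g (b(g, J) = J*g + J*g = 2*J*g)
c(r) = -½
y(F, v) = 0 (y(F, v) = (F - F)/7 = (⅐)*0 = 0)
1/(b(295, -231) + y(c(0), (-78 + 55) - 72)) = 1/(2*(-231)*295 + 0) = 1/(-136290 + 0) = 1/(-136290) = -1/136290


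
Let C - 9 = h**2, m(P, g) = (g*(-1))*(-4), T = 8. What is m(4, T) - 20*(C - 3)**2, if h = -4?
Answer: -9648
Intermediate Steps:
m(P, g) = 4*g (m(P, g) = -g*(-4) = 4*g)
C = 25 (C = 9 + (-4)**2 = 9 + 16 = 25)
m(4, T) - 20*(C - 3)**2 = 4*8 - 20*(25 - 3)**2 = 32 - 20*22**2 = 32 - 20*484 = 32 - 9680 = -9648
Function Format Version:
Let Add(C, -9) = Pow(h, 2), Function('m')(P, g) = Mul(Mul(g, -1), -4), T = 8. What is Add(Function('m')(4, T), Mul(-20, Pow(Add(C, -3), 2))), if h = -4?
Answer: -9648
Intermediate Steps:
Function('m')(P, g) = Mul(4, g) (Function('m')(P, g) = Mul(Mul(-1, g), -4) = Mul(4, g))
C = 25 (C = Add(9, Pow(-4, 2)) = Add(9, 16) = 25)
Add(Function('m')(4, T), Mul(-20, Pow(Add(C, -3), 2))) = Add(Mul(4, 8), Mul(-20, Pow(Add(25, -3), 2))) = Add(32, Mul(-20, Pow(22, 2))) = Add(32, Mul(-20, 484)) = Add(32, -9680) = -9648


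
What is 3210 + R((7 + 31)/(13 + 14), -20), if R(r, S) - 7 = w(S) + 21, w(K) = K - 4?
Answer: 3214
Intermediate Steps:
w(K) = -4 + K
R(r, S) = 24 + S (R(r, S) = 7 + ((-4 + S) + 21) = 7 + (17 + S) = 24 + S)
3210 + R((7 + 31)/(13 + 14), -20) = 3210 + (24 - 20) = 3210 + 4 = 3214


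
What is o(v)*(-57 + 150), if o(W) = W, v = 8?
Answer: 744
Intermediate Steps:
o(v)*(-57 + 150) = 8*(-57 + 150) = 8*93 = 744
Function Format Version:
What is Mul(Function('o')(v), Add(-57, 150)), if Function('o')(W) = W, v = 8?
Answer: 744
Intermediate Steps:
Mul(Function('o')(v), Add(-57, 150)) = Mul(8, Add(-57, 150)) = Mul(8, 93) = 744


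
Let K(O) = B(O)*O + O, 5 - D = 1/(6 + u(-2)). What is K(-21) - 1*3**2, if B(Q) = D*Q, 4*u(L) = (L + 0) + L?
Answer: 10434/5 ≈ 2086.8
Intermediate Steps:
u(L) = L/2 (u(L) = ((L + 0) + L)/4 = (L + L)/4 = (2*L)/4 = L/2)
D = 24/5 (D = 5 - 1/(6 + (1/2)*(-2)) = 5 - 1/(6 - 1) = 5 - 1/5 = 24/5 ≈ 4.8000)
B(Q) = 24*Q/5
K(O) = O + 24*O**2/5 (K(O) = (24*O/5)*O + O = 24*O**2/5 + O = O + 24*O**2/5)
K(-21) - 1*3**2 = (1/5)*(-21)*(5 + 24*(-21)) - 1*3**2 = (1/5)*(-21)*(5 - 504) - 1*9 = (1/5)*(-21)*(-499) - 9 = 10479/5 - 9 = 10434/5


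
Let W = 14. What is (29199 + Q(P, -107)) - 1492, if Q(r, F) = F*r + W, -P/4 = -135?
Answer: -30059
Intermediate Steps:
P = 540 (P = -4*(-135) = 540)
Q(r, F) = 14 + F*r (Q(r, F) = F*r + 14 = 14 + F*r)
(29199 + Q(P, -107)) - 1492 = (29199 + (14 - 107*540)) - 1492 = (29199 + (14 - 57780)) - 1492 = (29199 - 57766) - 1492 = -28567 - 1492 = -30059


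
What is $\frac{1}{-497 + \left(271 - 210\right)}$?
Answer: $- \frac{1}{436} \approx -0.0022936$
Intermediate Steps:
$\frac{1}{-497 + \left(271 - 210\right)} = \frac{1}{-497 + 61} = \frac{1}{-436} = - \frac{1}{436}$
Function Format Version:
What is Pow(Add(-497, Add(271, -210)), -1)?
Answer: Rational(-1, 436) ≈ -0.0022936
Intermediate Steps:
Pow(Add(-497, Add(271, -210)), -1) = Pow(Add(-497, 61), -1) = Pow(-436, -1) = Rational(-1, 436)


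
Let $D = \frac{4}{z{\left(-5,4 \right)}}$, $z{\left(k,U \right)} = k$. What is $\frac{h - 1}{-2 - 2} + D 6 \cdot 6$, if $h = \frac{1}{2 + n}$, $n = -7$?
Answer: $- \frac{57}{2} \approx -28.5$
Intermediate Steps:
$D = - \frac{4}{5}$ ($D = \frac{4}{-5} = 4 \left(- \frac{1}{5}\right) = - \frac{4}{5} \approx -0.8$)
$h = - \frac{1}{5}$ ($h = \frac{1}{2 - 7} = \frac{1}{-5} = - \frac{1}{5} \approx -0.2$)
$\frac{h - 1}{-2 - 2} + D 6 \cdot 6 = \frac{- \frac{1}{5} - 1}{-2 - 2} - \frac{4 \cdot 6 \cdot 6}{5} = - \frac{6}{5 \left(-4\right)} - \frac{144}{5} = \left(- \frac{6}{5}\right) \left(- \frac{1}{4}\right) - \frac{144}{5} = \frac{3}{10} - \frac{144}{5} = - \frac{57}{2}$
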